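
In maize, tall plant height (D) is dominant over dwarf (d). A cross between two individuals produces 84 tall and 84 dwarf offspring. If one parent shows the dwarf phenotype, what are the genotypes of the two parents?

Observed offspring: 84 tall, 84 dwarf
The observed ratio simplifies to 1:1. One parent shows dwarf, so its genotype must be dd. A 1:1 offspring split requires the other parent to be heterozygous (Dd).
Parent genotypes: dd × Dd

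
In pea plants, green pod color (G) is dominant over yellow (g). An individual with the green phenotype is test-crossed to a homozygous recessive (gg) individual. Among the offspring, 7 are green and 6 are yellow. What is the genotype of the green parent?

Test cross: ? × gg
Offspring: 7 green, 6 yellow — approximately 1:1.
A 1:1 ratio in a test cross indicates the unknown parent is heterozygous (Gg).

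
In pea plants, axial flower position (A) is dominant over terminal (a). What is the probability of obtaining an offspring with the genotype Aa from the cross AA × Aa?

Punnett square for AA × Aa:
Offspring genotypes: 2 AA, 2 Aa
Total offspring: 4
Count with target: 2
Probability: 2/4 = 1/2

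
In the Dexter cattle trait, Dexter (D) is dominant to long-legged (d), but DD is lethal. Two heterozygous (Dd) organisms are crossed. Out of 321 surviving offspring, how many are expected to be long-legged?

Cross: Dd × Dd
Punnett square offspring (before lethality): 1 DD, 2 Dd, 1 dd
The DD genotype is lethal (embryos die); surviving offspring: 2 Dd, 1 dd
long-legged: 1 out of 3 → fraction 1/3
Expected count = 1/3 × 321 = 107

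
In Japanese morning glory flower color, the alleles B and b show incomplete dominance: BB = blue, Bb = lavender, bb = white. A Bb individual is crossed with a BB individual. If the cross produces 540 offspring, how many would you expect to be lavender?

Punnett square for Bb × BB:
Offspring genotypes: 2 BB, 2 Bb
Phenotype counts: 2 blue, 2 lavender
lavender: 2 out of 4 → fraction 1/2
Expected count = 1/2 × 540 = 270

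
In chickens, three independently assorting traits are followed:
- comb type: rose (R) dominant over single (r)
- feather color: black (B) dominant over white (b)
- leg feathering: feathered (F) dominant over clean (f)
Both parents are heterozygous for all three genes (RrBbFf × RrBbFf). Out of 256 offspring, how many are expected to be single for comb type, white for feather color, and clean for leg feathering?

Trihybrid cross: RrBbFf × RrBbFf
Each trait segregates independently with a 3:1 phenotypic ratio, so each gene contributes 3/4 (dominant) or 1/4 (recessive).
Target: single (comb type), white (feather color), clean (leg feathering)
Probability = product of independent per-trait probabilities
= 1/4 × 1/4 × 1/4 = 1/64
Expected count = 1/64 × 256 = 4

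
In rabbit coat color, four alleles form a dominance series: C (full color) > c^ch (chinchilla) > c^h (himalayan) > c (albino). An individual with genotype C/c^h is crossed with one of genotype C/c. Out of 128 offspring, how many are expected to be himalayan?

Cross: C/c^h × C/c
Allele dominance: C > c^ch > c^h > c
Offspring genotypes: 1 C/C, 1 C/c, 1 C/c^h, 1 c^h/c
Phenotype counts: 3 full color, 1 himalayan
himalayan: 1 out of 4 → fraction 1/4
Expected count = 1/4 × 128 = 32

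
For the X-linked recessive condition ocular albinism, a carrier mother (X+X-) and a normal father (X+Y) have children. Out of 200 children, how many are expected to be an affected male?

Cross: X+X- × X+Y
Offspring: 1 X+X+, 1 X+Y, 1 X+X-, 1 X-Y
Probability of an affected male: 1/4
Expected count = 1/4 × 200 = 50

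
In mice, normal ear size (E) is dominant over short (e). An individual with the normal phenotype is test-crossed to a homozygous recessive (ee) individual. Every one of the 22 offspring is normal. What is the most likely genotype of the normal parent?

Test cross: ? × ee
All offspring are normal.
If the unknown parent were heterozygous (Ee), about half of 22 offspring would be short; none are. The unknown parent is most likely homozygous dominant (EE).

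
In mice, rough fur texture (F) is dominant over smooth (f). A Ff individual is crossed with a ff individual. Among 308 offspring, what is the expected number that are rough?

Punnett square for Ff × ff:
Offspring genotypes: 2 Ff, 2 ff
rough: 2, smooth: 2
rough: 2 out of 4 → fraction 1/2
Expected count = 1/2 × 308 = 154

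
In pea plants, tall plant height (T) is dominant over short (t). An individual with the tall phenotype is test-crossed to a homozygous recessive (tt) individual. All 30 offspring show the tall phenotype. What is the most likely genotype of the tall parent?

Test cross: ? × tt
All offspring are tall.
If the unknown parent were heterozygous (Tt), about half of 30 offspring would be short; none are. The unknown parent is most likely homozygous dominant (TT).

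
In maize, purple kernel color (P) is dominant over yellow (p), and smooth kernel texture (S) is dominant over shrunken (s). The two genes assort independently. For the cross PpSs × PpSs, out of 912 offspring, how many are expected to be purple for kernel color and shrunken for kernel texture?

Dihybrid cross PpSs × PpSs — consider each gene separately:
kernel color: Pp × Pp → 1 PP, 2 Pp, 1 pp → 3 P_ : 1 pp (out of 4)
kernel texture: Ss × Ss → 1 SS, 2 Ss, 1 ss → 3 S_ : 1 ss (out of 4)
Looking for: purple (P_) and shrunken (ss)
P(purple) = 3/4, P(shrunken) = 1/4
P(both) = 3/4 × 1/4 = 3/16
Expected count = 3/16 × 912 = 171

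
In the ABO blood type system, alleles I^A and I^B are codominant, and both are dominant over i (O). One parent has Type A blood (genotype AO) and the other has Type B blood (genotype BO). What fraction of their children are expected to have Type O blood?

Cross: AO × BO
Possible offspring genotypes: 1 AB, 1 AO, 1 BO, 1 OO
Blood type counts: 1 Type AB, 1 Type A, 1 Type B, 1 Type O
Probability of Type O: 1/4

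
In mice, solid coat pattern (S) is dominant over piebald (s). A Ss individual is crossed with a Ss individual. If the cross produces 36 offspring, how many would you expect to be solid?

Punnett square for Ss × Ss:
Offspring genotypes: 1 SS, 2 Ss, 1 ss
solid: 3, piebald: 1
solid: 3 out of 4 → fraction 3/4
Expected count = 3/4 × 36 = 27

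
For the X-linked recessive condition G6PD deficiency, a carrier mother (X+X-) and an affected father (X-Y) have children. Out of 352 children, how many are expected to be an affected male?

Cross: X+X- × X-Y
Offspring: 1 X+X-, 1 X+Y, 1 X-X-, 1 X-Y
Probability of an affected male: 1/4
Expected count = 1/4 × 352 = 88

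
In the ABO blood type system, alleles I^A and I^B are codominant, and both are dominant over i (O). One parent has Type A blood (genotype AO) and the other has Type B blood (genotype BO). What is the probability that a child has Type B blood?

Cross: AO × BO
Possible offspring genotypes: 1 AB, 1 AO, 1 BO, 1 OO
Blood type counts: 1 Type AB, 1 Type A, 1 Type B, 1 Type O
Probability of Type B: 1/4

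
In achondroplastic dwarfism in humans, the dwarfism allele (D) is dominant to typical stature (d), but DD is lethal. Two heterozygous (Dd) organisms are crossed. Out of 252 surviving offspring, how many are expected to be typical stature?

Cross: Dd × Dd
Punnett square offspring (before lethality): 1 DD, 2 Dd, 1 dd
The DD genotype is lethal (embryos die); surviving offspring: 2 Dd, 1 dd
typical stature: 1 out of 3 → fraction 1/3
Expected count = 1/3 × 252 = 84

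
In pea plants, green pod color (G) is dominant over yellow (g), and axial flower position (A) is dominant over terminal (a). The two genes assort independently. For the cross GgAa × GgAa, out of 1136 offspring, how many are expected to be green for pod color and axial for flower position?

Dihybrid cross GgAa × GgAa — consider each gene separately:
pod color: Gg × Gg → 1 GG, 2 Gg, 1 gg → 3 G_ : 1 gg (out of 4)
flower position: Aa × Aa → 1 AA, 2 Aa, 1 aa → 3 A_ : 1 aa (out of 4)
Looking for: green (G_) and axial (A_)
P(green) = 3/4, P(axial) = 3/4
P(both) = 3/4 × 3/4 = 9/16
Expected count = 9/16 × 1136 = 639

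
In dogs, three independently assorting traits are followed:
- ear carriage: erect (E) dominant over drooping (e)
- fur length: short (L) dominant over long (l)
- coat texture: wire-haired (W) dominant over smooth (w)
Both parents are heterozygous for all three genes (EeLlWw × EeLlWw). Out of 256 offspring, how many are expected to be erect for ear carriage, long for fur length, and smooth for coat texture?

Trihybrid cross: EeLlWw × EeLlWw
Each trait segregates independently with a 3:1 phenotypic ratio, so each gene contributes 3/4 (dominant) or 1/4 (recessive).
Target: erect (ear carriage), long (fur length), smooth (coat texture)
Probability = product of independent per-trait probabilities
= 3/4 × 1/4 × 1/4 = 3/64
Expected count = 3/64 × 256 = 12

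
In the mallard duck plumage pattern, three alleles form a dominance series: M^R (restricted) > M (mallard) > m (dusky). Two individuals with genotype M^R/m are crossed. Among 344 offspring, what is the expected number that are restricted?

Cross: M^R/m × M^R/m
Allele dominance: M^R > M > m
Offspring genotypes: 1 M^R/M^R, 2 M^R/m, 1 m/m
Phenotype counts: 3 restricted, 1 dusky
restricted: 3 out of 4 → fraction 3/4
Expected count = 3/4 × 344 = 258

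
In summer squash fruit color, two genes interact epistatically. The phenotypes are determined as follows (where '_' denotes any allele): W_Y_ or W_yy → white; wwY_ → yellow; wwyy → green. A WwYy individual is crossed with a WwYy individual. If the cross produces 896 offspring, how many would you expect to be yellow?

Cross: WwYy × WwYy — consider each gene separately:
W gene: Ww × Ww → 1 WW, 2 Ww, 1 ww → 3 W_ : 1 ww (out of 4)
Y gene: Yy × Yy → 1 YY, 2 Yy, 1 yy → 3 Y_ : 1 yy (out of 4)
Genotype classes (out of 4 × 4 = 16): W_Y_ = 3×3 = 9; W_yy = 3×1 = 3; wwY_ = 1×3 = 3; wwyy = 1×1 = 1
Apply the phenotype rules: W_Y_ (9) + W_yy (3) → white; wwY_ (3) → yellow; wwyy (1) → green
Phenotype counts (out of 16): 12 white, 3 yellow, 1 green
yellow: 3 out of 16 → fraction 3/16
Expected count = 3/16 × 896 = 168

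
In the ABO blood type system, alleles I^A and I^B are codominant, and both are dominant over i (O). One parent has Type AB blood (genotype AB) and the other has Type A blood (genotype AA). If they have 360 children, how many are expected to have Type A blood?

Cross: AB × AA
Possible offspring genotypes: 2 AA, 2 AB
Blood type counts: 2 Type A, 2 Type AB
Probability of Type A: 2/4 = 1/2
Expected count = 1/2 × 360 = 180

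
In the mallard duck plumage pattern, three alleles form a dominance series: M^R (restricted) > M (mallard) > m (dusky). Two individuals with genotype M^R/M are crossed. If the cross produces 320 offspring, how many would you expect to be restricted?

Cross: M^R/M × M^R/M
Allele dominance: M^R > M > m
Offspring genotypes: 1 M^R/M^R, 2 M^R/M, 1 M/M
Phenotype counts: 3 restricted, 1 mallard
restricted: 3 out of 4 → fraction 3/4
Expected count = 3/4 × 320 = 240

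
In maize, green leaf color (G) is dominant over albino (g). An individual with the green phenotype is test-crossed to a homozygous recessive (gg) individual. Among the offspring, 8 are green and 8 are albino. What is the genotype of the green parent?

Test cross: ? × gg
Offspring: 8 green, 8 albino — approximately 1:1.
A 1:1 ratio in a test cross indicates the unknown parent is heterozygous (Gg).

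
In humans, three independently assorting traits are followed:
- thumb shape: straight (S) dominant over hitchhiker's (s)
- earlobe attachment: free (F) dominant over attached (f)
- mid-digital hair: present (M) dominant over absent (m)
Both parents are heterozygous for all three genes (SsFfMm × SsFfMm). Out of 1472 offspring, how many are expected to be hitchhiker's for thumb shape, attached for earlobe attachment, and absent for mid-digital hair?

Trihybrid cross: SsFfMm × SsFfMm
Each trait segregates independently with a 3:1 phenotypic ratio, so each gene contributes 3/4 (dominant) or 1/4 (recessive).
Target: hitchhiker's (thumb shape), attached (earlobe attachment), absent (mid-digital hair)
Probability = product of independent per-trait probabilities
= 1/4 × 1/4 × 1/4 = 1/64
Expected count = 1/64 × 1472 = 23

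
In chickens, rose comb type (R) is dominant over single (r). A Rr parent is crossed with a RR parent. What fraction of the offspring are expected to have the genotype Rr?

Punnett square for Rr × RR:
Offspring genotypes: 2 RR, 2 Rr
Total offspring: 4
Count with target: 2
Probability: 2/4 = 1/2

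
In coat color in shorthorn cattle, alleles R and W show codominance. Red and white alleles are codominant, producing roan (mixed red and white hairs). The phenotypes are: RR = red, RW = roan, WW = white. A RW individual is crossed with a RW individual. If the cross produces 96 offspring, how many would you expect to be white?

Punnett square for RW × RW:
Offspring genotypes: 1 RR, 2 RW, 1 WW
Phenotype counts: 1 red, 2 roan, 1 white
white: 1 out of 4 → fraction 1/4
Expected count = 1/4 × 96 = 24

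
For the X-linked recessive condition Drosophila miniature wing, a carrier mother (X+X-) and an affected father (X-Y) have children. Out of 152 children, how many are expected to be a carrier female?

Cross: X+X- × X-Y
Offspring: 1 X+X-, 1 X+Y, 1 X-X-, 1 X-Y
Probability of a carrier female: 1/4
Expected count = 1/4 × 152 = 38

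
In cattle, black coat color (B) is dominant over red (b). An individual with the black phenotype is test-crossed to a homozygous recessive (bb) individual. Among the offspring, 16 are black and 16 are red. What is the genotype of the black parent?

Test cross: ? × bb
Offspring: 16 black, 16 red — approximately 1:1.
A 1:1 ratio in a test cross indicates the unknown parent is heterozygous (Bb).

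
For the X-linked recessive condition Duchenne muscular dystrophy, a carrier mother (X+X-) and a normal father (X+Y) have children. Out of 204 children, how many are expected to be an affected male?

Cross: X+X- × X+Y
Offspring: 1 X+X+, 1 X+Y, 1 X+X-, 1 X-Y
Probability of an affected male: 1/4
Expected count = 1/4 × 204 = 51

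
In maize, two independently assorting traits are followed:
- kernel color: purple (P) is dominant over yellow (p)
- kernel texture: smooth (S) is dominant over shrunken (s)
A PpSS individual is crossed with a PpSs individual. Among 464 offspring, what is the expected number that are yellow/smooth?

Dihybrid cross PpSS × PpSs — consider each gene separately:
kernel color: Pp × Pp → 1 PP, 2 Pp, 1 pp → 3 P_ : 1 pp (out of 4)
kernel texture: SS × Ss → 2 SS, 2 Ss → 4 S_ (out of 4)
Combine (counts out of 4 × 4 = 16): purple/smooth (P_S_) = 3×4 = 12; yellow/smooth (ppS_) = 1×4 = 4
Phenotype counts (out of 16): 12 purple/smooth, 4 yellow/smooth
yellow/smooth: 4 out of 16 → fraction 1/4
Expected count = 1/4 × 464 = 116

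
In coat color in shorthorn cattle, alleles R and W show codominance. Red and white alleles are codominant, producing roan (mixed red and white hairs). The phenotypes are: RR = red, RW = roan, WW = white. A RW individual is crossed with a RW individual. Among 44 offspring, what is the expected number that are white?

Punnett square for RW × RW:
Offspring genotypes: 1 RR, 2 RW, 1 WW
Phenotype counts: 1 red, 2 roan, 1 white
white: 1 out of 4 → fraction 1/4
Expected count = 1/4 × 44 = 11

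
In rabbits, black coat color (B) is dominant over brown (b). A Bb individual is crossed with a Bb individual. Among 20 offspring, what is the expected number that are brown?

Punnett square for Bb × Bb:
Offspring genotypes: 1 BB, 2 Bb, 1 bb
black: 3, brown: 1
brown: 1 out of 4 → fraction 1/4
Expected count = 1/4 × 20 = 5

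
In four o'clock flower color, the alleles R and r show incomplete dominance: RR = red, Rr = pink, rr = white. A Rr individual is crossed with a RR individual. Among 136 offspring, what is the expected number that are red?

Punnett square for Rr × RR:
Offspring genotypes: 2 RR, 2 Rr
Phenotype counts: 2 red, 2 pink
red: 2 out of 4 → fraction 1/2
Expected count = 1/2 × 136 = 68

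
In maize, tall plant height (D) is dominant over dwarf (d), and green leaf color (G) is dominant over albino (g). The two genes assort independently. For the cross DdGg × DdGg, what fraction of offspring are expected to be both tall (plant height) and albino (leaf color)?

Dihybrid cross DdGg × DdGg — consider each gene separately:
plant height: Dd × Dd → 1 DD, 2 Dd, 1 dd → 3 D_ : 1 dd (out of 4)
leaf color: Gg × Gg → 1 GG, 2 Gg, 1 gg → 3 G_ : 1 gg (out of 4)
Looking for: tall (D_) and albino (gg)
P(tall) = 3/4, P(albino) = 1/4
P(both) = 3/4 × 1/4 = 3/16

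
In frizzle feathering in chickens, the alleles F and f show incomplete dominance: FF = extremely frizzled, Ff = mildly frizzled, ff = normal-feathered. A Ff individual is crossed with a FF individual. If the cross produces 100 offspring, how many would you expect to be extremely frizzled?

Punnett square for Ff × FF:
Offspring genotypes: 2 FF, 2 Ff
Phenotype counts: 2 extremely frizzled, 2 mildly frizzled
extremely frizzled: 2 out of 4 → fraction 1/2
Expected count = 1/2 × 100 = 50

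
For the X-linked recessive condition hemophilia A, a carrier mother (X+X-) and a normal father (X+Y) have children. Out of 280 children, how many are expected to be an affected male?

Cross: X+X- × X+Y
Offspring: 1 X+X+, 1 X+Y, 1 X+X-, 1 X-Y
Probability of an affected male: 1/4
Expected count = 1/4 × 280 = 70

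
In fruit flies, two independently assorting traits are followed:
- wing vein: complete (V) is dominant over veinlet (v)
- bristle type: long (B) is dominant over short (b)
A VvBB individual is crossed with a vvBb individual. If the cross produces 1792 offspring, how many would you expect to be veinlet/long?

Dihybrid cross VvBB × vvBb — consider each gene separately:
wing vein: Vv × vv → 2 Vv, 2 vv → 2 V_ : 2 vv (out of 4)
bristle type: BB × Bb → 2 BB, 2 Bb → 4 B_ (out of 4)
Combine (counts out of 4 × 4 = 16): complete/long (V_B_) = 2×4 = 8; veinlet/long (vvB_) = 2×4 = 8
Phenotype counts (out of 16): 8 complete/long, 8 veinlet/long
veinlet/long: 8 out of 16 → fraction 1/2
Expected count = 1/2 × 1792 = 896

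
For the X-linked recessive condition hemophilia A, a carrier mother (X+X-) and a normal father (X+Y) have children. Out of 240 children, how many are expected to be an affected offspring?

Cross: X+X- × X+Y
Offspring: 1 X+X+, 1 X+Y, 1 X+X-, 1 X-Y
Probability of an affected offspring: 1/4
Expected count = 1/4 × 240 = 60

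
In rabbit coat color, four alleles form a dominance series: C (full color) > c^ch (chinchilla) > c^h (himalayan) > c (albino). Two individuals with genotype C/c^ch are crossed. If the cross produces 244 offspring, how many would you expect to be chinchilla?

Cross: C/c^ch × C/c^ch
Allele dominance: C > c^ch > c^h > c
Offspring genotypes: 1 C/C, 2 C/c^ch, 1 c^ch/c^ch
Phenotype counts: 3 full color, 1 chinchilla
chinchilla: 1 out of 4 → fraction 1/4
Expected count = 1/4 × 244 = 61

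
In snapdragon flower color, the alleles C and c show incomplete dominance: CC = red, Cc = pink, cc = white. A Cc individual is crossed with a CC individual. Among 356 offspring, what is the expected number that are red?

Punnett square for Cc × CC:
Offspring genotypes: 2 CC, 2 Cc
Phenotype counts: 2 red, 2 pink
red: 2 out of 4 → fraction 1/2
Expected count = 1/2 × 356 = 178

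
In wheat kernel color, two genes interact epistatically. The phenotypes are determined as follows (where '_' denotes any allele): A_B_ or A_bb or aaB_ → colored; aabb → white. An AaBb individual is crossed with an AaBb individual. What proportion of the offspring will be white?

Cross: AaBb × AaBb — consider each gene separately:
A gene: Aa × Aa → 1 AA, 2 Aa, 1 aa → 3 A_ : 1 aa (out of 4)
B gene: Bb × Bb → 1 BB, 2 Bb, 1 bb → 3 B_ : 1 bb (out of 4)
Genotype classes (out of 4 × 4 = 16): A_B_ = 3×3 = 9; A_bb = 3×1 = 3; aaB_ = 1×3 = 3; aabb = 1×1 = 1
Apply the phenotype rules: A_B_ (9) + A_bb (3) + aaB_ (3) → colored; aabb (1) → white
Phenotype counts (out of 16): 15 colored, 1 white
white: 1 out of 16
Probability: 1/16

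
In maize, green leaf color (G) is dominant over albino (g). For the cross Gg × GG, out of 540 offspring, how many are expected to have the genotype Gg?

Punnett square for Gg × GG:
Offspring genotypes: 2 GG, 2 Gg
Total offspring: 4
Count with target: 2
Probability: 2/4 = 1/2
Expected count = 1/2 × 540 = 270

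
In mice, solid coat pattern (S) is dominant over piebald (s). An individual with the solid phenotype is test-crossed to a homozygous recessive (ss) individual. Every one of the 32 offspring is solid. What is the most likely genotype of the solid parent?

Test cross: ? × ss
All offspring are solid.
If the unknown parent were heterozygous (Ss), about half of 32 offspring would be piebald; none are. The unknown parent is most likely homozygous dominant (SS).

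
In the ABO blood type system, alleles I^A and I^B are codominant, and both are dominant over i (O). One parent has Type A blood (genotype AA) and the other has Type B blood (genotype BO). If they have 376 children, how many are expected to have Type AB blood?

Cross: AA × BO
Possible offspring genotypes: 2 AB, 2 AO
Blood type counts: 2 Type AB, 2 Type A
Probability of Type AB: 2/4 = 1/2
Expected count = 1/2 × 376 = 188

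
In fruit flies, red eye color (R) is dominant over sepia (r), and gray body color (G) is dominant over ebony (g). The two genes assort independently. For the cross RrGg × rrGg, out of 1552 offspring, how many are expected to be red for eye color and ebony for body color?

Dihybrid cross RrGg × rrGg — consider each gene separately:
eye color: Rr × rr → 2 Rr, 2 rr → 2 R_ : 2 rr (out of 4)
body color: Gg × Gg → 1 GG, 2 Gg, 1 gg → 3 G_ : 1 gg (out of 4)
Looking for: red (R_) and ebony (gg)
P(red) = 2/4, P(ebony) = 1/4
P(both) = 2/4 × 1/4 = 2/16 = 1/8
Expected count = 1/8 × 1552 = 194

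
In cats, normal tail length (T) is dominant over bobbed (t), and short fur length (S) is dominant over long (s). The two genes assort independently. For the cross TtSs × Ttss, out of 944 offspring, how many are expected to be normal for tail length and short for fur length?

Dihybrid cross TtSs × Ttss — consider each gene separately:
tail length: Tt × Tt → 1 TT, 2 Tt, 1 tt → 3 T_ : 1 tt (out of 4)
fur length: Ss × ss → 2 Ss, 2 ss → 2 S_ : 2 ss (out of 4)
Looking for: normal (T_) and short (S_)
P(normal) = 3/4, P(short) = 2/4
P(both) = 3/4 × 2/4 = 6/16 = 3/8
Expected count = 3/8 × 944 = 354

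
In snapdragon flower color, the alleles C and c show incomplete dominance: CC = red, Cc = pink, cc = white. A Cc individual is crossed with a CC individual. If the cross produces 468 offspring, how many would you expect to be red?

Punnett square for Cc × CC:
Offspring genotypes: 2 CC, 2 Cc
Phenotype counts: 2 red, 2 pink
red: 2 out of 4 → fraction 1/2
Expected count = 1/2 × 468 = 234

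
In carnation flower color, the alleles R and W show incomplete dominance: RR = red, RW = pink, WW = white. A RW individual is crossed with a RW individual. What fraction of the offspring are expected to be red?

Punnett square for RW × RW:
Offspring genotypes: 1 RR, 2 RW, 1 WW
Phenotype counts: 1 red, 2 pink, 1 white
red: 1 out of 4
Probability: 1/4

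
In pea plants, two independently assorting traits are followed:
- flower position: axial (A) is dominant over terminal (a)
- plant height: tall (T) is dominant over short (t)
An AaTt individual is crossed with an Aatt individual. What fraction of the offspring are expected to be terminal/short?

Dihybrid cross AaTt × Aatt — consider each gene separately:
flower position: Aa × Aa → 1 AA, 2 Aa, 1 aa → 3 A_ : 1 aa (out of 4)
plant height: Tt × tt → 2 Tt, 2 tt → 2 T_ : 2 tt (out of 4)
Combine (counts out of 4 × 4 = 16): axial/tall (A_T_) = 3×2 = 6; axial/short (A_tt) = 3×2 = 6; terminal/tall (aaT_) = 1×2 = 2; terminal/short (aatt) = 1×2 = 2
Phenotype counts (out of 16): 6 axial/tall, 6 axial/short, 2 terminal/tall, 2 terminal/short
terminal/short: 2 out of 16
Probability: 2/16 = 1/8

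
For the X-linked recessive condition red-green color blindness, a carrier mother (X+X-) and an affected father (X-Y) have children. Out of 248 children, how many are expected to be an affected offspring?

Cross: X+X- × X-Y
Offspring: 1 X+X-, 1 X+Y, 1 X-X-, 1 X-Y
Probability of an affected offspring: 2/4 = 1/2
Expected count = 1/2 × 248 = 124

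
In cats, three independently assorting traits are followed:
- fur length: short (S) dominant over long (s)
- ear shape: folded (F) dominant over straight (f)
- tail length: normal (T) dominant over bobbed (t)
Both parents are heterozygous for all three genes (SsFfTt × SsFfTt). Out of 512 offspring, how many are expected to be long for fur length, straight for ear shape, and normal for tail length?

Trihybrid cross: SsFfTt × SsFfTt
Each trait segregates independently with a 3:1 phenotypic ratio, so each gene contributes 3/4 (dominant) or 1/4 (recessive).
Target: long (fur length), straight (ear shape), normal (tail length)
Probability = product of independent per-trait probabilities
= 1/4 × 1/4 × 3/4 = 3/64
Expected count = 3/64 × 512 = 24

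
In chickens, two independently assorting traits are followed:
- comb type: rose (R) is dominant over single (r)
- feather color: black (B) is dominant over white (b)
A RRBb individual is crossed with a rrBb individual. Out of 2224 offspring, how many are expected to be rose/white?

Dihybrid cross RRBb × rrBb — consider each gene separately:
comb type: RR × rr → 4 Rr → 4 R_ (out of 4)
feather color: Bb × Bb → 1 BB, 2 Bb, 1 bb → 3 B_ : 1 bb (out of 4)
Combine (counts out of 4 × 4 = 16): rose/black (R_B_) = 4×3 = 12; rose/white (R_bb) = 4×1 = 4
Phenotype counts (out of 16): 12 rose/black, 4 rose/white
rose/white: 4 out of 16 → fraction 1/4
Expected count = 1/4 × 2224 = 556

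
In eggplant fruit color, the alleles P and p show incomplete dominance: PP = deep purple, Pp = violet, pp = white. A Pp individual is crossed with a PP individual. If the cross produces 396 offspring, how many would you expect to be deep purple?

Punnett square for Pp × PP:
Offspring genotypes: 2 PP, 2 Pp
Phenotype counts: 2 deep purple, 2 violet
deep purple: 2 out of 4 → fraction 1/2
Expected count = 1/2 × 396 = 198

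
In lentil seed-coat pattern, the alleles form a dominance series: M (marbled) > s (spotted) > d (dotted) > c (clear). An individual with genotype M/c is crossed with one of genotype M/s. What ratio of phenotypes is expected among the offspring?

Cross: M/c × M/s
Allele dominance: M > s > d > c
Offspring genotypes: 1 M/M, 1 M/s, 1 M/c, 1 s/c
Phenotype counts: 3 marbled, 1 spotted
Ratio: 3 marbled : 1 spotted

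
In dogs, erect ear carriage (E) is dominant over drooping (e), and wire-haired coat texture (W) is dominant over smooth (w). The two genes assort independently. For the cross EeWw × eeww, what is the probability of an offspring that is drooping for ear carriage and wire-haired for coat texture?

Dihybrid cross EeWw × eeww — consider each gene separately:
ear carriage: Ee × ee → 2 Ee, 2 ee → 2 E_ : 2 ee (out of 4)
coat texture: Ww × ww → 2 Ww, 2 ww → 2 W_ : 2 ww (out of 4)
Looking for: drooping (ee) and wire-haired (W_)
P(drooping) = 2/4, P(wire-haired) = 2/4
P(both) = 2/4 × 2/4 = 4/16 = 1/4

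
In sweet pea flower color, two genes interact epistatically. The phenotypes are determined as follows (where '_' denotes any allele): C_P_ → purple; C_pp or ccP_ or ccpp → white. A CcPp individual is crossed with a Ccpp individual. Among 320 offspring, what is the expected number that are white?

Cross: CcPp × Ccpp — consider each gene separately:
C gene: Cc × Cc → 1 CC, 2 Cc, 1 cc → 3 C_ : 1 cc (out of 4)
P gene: Pp × pp → 2 Pp, 2 pp → 2 P_ : 2 pp (out of 4)
Genotype classes (out of 4 × 4 = 16): C_P_ = 3×2 = 6; C_pp = 3×2 = 6; ccP_ = 1×2 = 2; ccpp = 1×2 = 2
Apply the phenotype rules: C_P_ (6) → purple; C_pp (6) + ccP_ (2) + ccpp (2) → white
Phenotype counts (out of 16): 6 purple, 10 white
white: 10 out of 16 → fraction 5/8
Expected count = 5/8 × 320 = 200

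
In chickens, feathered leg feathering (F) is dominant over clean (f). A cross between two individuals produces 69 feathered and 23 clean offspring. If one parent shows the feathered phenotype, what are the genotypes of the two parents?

Observed offspring: 69 feathered, 23 clean
The observed ratio simplifies to 3:1. Clean (ff) offspring appear, so each parent must contribute one f allele. The parent stated to show feathered carries F, so it is Ff. The other parent is then either Ff or ff: Ff × ff would give a 1:1 split, whereas Ff × Ff gives 3:1 — matching the data. So both parents are heterozygous (Ff × Ff).
Parent genotypes: Ff × Ff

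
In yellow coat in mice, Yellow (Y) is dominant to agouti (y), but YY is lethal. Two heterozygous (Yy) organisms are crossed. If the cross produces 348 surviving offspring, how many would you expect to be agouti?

Cross: Yy × Yy
Punnett square offspring (before lethality): 1 YY, 2 Yy, 1 yy
The YY genotype is lethal (embryos die); surviving offspring: 2 Yy, 1 yy
agouti: 1 out of 3 → fraction 1/3
Expected count = 1/3 × 348 = 116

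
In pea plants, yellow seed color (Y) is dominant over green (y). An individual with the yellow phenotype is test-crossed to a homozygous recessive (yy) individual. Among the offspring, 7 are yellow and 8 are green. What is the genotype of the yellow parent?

Test cross: ? × yy
Offspring: 7 yellow, 8 green — approximately 1:1.
A 1:1 ratio in a test cross indicates the unknown parent is heterozygous (Yy).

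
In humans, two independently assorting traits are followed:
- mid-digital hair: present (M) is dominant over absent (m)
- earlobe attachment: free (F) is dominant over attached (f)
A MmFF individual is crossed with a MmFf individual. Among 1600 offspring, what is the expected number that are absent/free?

Dihybrid cross MmFF × MmFf — consider each gene separately:
mid-digital hair: Mm × Mm → 1 MM, 2 Mm, 1 mm → 3 M_ : 1 mm (out of 4)
earlobe attachment: FF × Ff → 2 FF, 2 Ff → 4 F_ (out of 4)
Combine (counts out of 4 × 4 = 16): present/free (M_F_) = 3×4 = 12; absent/free (mmF_) = 1×4 = 4
Phenotype counts (out of 16): 12 present/free, 4 absent/free
absent/free: 4 out of 16 → fraction 1/4
Expected count = 1/4 × 1600 = 400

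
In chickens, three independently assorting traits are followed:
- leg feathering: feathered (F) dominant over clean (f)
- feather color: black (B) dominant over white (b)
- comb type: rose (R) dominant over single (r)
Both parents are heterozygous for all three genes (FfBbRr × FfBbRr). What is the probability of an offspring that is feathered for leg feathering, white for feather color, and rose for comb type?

Trihybrid cross: FfBbRr × FfBbRr
Each trait segregates independently with a 3:1 phenotypic ratio, so each gene contributes 3/4 (dominant) or 1/4 (recessive).
Target: feathered (leg feathering), white (feather color), rose (comb type)
Probability = product of independent per-trait probabilities
= 3/4 × 1/4 × 3/4 = 9/64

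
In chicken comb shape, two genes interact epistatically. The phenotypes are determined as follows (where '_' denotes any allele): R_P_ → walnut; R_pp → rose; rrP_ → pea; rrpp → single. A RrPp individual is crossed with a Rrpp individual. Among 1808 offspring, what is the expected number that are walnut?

Cross: RrPp × Rrpp — consider each gene separately:
R gene: Rr × Rr → 1 RR, 2 Rr, 1 rr → 3 R_ : 1 rr (out of 4)
P gene: Pp × pp → 2 Pp, 2 pp → 2 P_ : 2 pp (out of 4)
Genotype classes (out of 4 × 4 = 16): R_P_ = 3×2 = 6; R_pp = 3×2 = 6; rrP_ = 1×2 = 2; rrpp = 1×2 = 2
Apply the phenotype rules: R_P_ (6) → walnut; R_pp (6) → rose; rrP_ (2) → pea; rrpp (2) → single
Phenotype counts (out of 16): 6 walnut, 6 rose, 2 pea, 2 single
walnut: 6 out of 16 → fraction 3/8
Expected count = 3/8 × 1808 = 678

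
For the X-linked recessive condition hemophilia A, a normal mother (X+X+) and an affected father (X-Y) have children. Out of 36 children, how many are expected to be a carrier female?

Cross: X+X+ × X-Y
Offspring: 2 X+X-, 2 X+Y
Probability of a carrier female: 2/4 = 1/2
Expected count = 1/2 × 36 = 18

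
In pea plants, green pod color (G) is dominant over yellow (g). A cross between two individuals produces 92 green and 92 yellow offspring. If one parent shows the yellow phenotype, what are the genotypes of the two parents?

Observed offspring: 92 green, 92 yellow
The observed ratio simplifies to 1:1. One parent shows yellow, so its genotype must be gg. A 1:1 offspring split requires the other parent to be heterozygous (Gg).
Parent genotypes: gg × Gg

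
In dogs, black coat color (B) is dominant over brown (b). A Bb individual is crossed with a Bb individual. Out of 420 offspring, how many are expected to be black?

Punnett square for Bb × Bb:
Offspring genotypes: 1 BB, 2 Bb, 1 bb
black: 3, brown: 1
black: 3 out of 4 → fraction 3/4
Expected count = 3/4 × 420 = 315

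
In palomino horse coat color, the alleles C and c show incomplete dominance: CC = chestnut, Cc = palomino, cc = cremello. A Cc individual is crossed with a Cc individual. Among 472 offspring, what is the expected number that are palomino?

Punnett square for Cc × Cc:
Offspring genotypes: 1 CC, 2 Cc, 1 cc
Phenotype counts: 1 chestnut, 2 palomino, 1 cremello
palomino: 2 out of 4 → fraction 1/2
Expected count = 1/2 × 472 = 236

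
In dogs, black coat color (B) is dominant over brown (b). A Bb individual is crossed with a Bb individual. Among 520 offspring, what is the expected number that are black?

Punnett square for Bb × Bb:
Offspring genotypes: 1 BB, 2 Bb, 1 bb
black: 3, brown: 1
black: 3 out of 4 → fraction 3/4
Expected count = 3/4 × 520 = 390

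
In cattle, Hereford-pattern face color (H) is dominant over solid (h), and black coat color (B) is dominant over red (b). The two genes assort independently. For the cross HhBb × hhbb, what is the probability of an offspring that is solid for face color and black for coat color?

Dihybrid cross HhBb × hhbb — consider each gene separately:
face color: Hh × hh → 2 Hh, 2 hh → 2 H_ : 2 hh (out of 4)
coat color: Bb × bb → 2 Bb, 2 bb → 2 B_ : 2 bb (out of 4)
Looking for: solid (hh) and black (B_)
P(solid) = 2/4, P(black) = 2/4
P(both) = 2/4 × 2/4 = 4/16 = 1/4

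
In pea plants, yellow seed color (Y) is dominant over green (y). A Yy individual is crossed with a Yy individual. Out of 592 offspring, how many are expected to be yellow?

Punnett square for Yy × Yy:
Offspring genotypes: 1 YY, 2 Yy, 1 yy
yellow: 3, green: 1
yellow: 3 out of 4 → fraction 3/4
Expected count = 3/4 × 592 = 444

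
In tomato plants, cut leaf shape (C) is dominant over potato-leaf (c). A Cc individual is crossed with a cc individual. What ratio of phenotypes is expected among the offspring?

Punnett square for Cc × cc:
Offspring genotypes: 2 Cc, 2 cc
cut: 2, potato-leaf: 2
Ratio: 1:1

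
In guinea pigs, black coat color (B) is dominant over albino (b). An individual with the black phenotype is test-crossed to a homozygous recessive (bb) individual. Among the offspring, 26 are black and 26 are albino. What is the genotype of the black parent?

Test cross: ? × bb
Offspring: 26 black, 26 albino — approximately 1:1.
A 1:1 ratio in a test cross indicates the unknown parent is heterozygous (Bb).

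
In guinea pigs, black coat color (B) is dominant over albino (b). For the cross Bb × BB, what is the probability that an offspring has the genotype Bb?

Punnett square for Bb × BB:
Offspring genotypes: 2 BB, 2 Bb
Total offspring: 4
Count with target: 2
Probability: 2/4 = 1/2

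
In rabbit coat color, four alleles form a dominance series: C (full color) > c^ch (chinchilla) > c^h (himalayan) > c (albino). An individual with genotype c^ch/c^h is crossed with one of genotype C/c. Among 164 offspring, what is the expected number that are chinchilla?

Cross: c^ch/c^h × C/c
Allele dominance: C > c^ch > c^h > c
Offspring genotypes: 1 C/c^ch, 1 c^ch/c, 1 C/c^h, 1 c^h/c
Phenotype counts: 2 full color, 1 chinchilla, 1 himalayan
chinchilla: 1 out of 4 → fraction 1/4
Expected count = 1/4 × 164 = 41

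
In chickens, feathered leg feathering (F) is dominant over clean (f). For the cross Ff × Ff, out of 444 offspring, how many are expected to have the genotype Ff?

Punnett square for Ff × Ff:
Offspring genotypes: 1 FF, 2 Ff, 1 ff
Total offspring: 4
Count with target: 2
Probability: 2/4 = 1/2
Expected count = 1/2 × 444 = 222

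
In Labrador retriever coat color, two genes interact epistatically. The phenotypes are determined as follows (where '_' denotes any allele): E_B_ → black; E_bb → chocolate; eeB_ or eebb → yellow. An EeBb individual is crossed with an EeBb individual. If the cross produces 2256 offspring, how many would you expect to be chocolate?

Cross: EeBb × EeBb — consider each gene separately:
E gene: Ee × Ee → 1 EE, 2 Ee, 1 ee → 3 E_ : 1 ee (out of 4)
B gene: Bb × Bb → 1 BB, 2 Bb, 1 bb → 3 B_ : 1 bb (out of 4)
Genotype classes (out of 4 × 4 = 16): E_B_ = 3×3 = 9; E_bb = 3×1 = 3; eeB_ = 1×3 = 3; eebb = 1×1 = 1
Apply the phenotype rules: E_B_ (9) → black; E_bb (3) → chocolate; eeB_ (3) + eebb (1) → yellow
Phenotype counts (out of 16): 9 black, 3 chocolate, 4 yellow
chocolate: 3 out of 16 → fraction 3/16
Expected count = 3/16 × 2256 = 423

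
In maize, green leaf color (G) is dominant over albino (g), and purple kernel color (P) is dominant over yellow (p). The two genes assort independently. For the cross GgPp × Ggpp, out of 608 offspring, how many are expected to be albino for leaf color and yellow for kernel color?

Dihybrid cross GgPp × Ggpp — consider each gene separately:
leaf color: Gg × Gg → 1 GG, 2 Gg, 1 gg → 3 G_ : 1 gg (out of 4)
kernel color: Pp × pp → 2 Pp, 2 pp → 2 P_ : 2 pp (out of 4)
Looking for: albino (gg) and yellow (pp)
P(albino) = 1/4, P(yellow) = 2/4
P(both) = 1/4 × 2/4 = 2/16 = 1/8
Expected count = 1/8 × 608 = 76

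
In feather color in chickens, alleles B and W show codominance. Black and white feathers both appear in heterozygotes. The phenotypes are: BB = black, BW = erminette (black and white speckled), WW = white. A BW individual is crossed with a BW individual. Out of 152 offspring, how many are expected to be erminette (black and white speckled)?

Punnett square for BW × BW:
Offspring genotypes: 1 BB, 2 BW, 1 WW
Phenotype counts: 1 black, 2 erminette (black and white speckled), 1 white
erminette (black and white speckled): 2 out of 4 → fraction 1/2
Expected count = 1/2 × 152 = 76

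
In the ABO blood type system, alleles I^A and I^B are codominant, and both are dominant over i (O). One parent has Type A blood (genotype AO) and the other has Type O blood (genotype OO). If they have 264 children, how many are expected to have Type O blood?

Cross: AO × OO
Possible offspring genotypes: 2 AO, 2 OO
Blood type counts: 2 Type A, 2 Type O
Probability of Type O: 2/4 = 1/2
Expected count = 1/2 × 264 = 132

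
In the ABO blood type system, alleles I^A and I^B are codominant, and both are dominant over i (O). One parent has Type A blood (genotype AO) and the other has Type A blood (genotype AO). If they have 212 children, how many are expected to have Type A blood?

Cross: AO × AO
Possible offspring genotypes: 1 AA, 2 AO, 1 OO
Blood type counts: 3 Type A, 1 Type O
Probability of Type A: 3/4
Expected count = 3/4 × 212 = 159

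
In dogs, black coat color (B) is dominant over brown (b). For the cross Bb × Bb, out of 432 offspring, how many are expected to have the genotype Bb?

Punnett square for Bb × Bb:
Offspring genotypes: 1 BB, 2 Bb, 1 bb
Total offspring: 4
Count with target: 2
Probability: 2/4 = 1/2
Expected count = 1/2 × 432 = 216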